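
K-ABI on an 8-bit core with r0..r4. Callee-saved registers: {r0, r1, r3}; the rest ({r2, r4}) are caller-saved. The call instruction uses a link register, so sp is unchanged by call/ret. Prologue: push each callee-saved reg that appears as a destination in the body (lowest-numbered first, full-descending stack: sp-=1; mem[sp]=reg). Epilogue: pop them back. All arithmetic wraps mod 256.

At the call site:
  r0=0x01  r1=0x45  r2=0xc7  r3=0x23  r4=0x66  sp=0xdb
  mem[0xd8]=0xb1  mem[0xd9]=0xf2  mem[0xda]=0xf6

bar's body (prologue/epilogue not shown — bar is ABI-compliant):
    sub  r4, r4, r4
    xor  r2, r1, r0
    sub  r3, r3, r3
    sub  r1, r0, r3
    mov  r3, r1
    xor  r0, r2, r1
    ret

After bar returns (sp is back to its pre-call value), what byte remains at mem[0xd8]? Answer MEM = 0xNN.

MEM = 0x23

prologue: push r0 → mem[0xda]=0x01, sp=0xda
prologue: push r1 → mem[0xd9]=0x45, sp=0xd9
prologue: push r3 → mem[0xd8]=0x23, sp=0xd8
body[0] sub  r4, r4, r4 → r4=0x00
body[1] xor  r2, r1, r0 → r2=0x44
body[2] sub  r3, r3, r3 → r3=0x00
body[3] sub  r1, r0, r3 → r1=0x01
body[4] mov  r3, r1 → r3=0x01
body[5] xor  r0, r2, r1 → r0=0x45
epilogue: pop r3=0x23, sp=0xd9
epilogue: pop r1=0x45, sp=0xda
epilogue: pop r0=0x01, sp=0xdb
prologue pushed ['r0', 'r1', 'r3'] at ['0xda', '0xd9', '0xd8']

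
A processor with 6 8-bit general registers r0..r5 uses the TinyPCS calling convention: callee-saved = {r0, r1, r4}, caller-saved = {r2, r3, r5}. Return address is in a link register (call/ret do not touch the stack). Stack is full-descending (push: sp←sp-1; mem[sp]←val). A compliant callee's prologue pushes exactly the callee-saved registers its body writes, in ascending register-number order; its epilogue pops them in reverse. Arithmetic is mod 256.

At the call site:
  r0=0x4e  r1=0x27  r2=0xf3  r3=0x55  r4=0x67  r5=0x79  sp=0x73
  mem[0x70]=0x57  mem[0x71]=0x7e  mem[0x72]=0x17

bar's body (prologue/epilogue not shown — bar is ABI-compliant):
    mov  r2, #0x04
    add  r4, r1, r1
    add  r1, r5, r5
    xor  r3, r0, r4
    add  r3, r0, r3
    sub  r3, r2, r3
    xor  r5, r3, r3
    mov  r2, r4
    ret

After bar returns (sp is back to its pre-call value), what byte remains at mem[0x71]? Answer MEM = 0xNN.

MEM = 0x67

prologue: push r1 → mem[0x72]=0x27, sp=0x72
prologue: push r4 → mem[0x71]=0x67, sp=0x71
body[0] mov  r2, #0x04 → r2=0x04
body[1] add  r4, r1, r1 → r4=0x4e
body[2] add  r1, r5, r5 → r1=0xf2
body[3] xor  r3, r0, r4 → r3=0x00
body[4] add  r3, r0, r3 → r3=0x4e
body[5] sub  r3, r2, r3 → r3=0xb6
body[6] xor  r5, r3, r3 → r5=0x00
body[7] mov  r2, r4 → r2=0x4e
epilogue: pop r4=0x67, sp=0x72
epilogue: pop r1=0x27, sp=0x73
prologue pushed ['r1', 'r4'] at ['0x72', '0x71']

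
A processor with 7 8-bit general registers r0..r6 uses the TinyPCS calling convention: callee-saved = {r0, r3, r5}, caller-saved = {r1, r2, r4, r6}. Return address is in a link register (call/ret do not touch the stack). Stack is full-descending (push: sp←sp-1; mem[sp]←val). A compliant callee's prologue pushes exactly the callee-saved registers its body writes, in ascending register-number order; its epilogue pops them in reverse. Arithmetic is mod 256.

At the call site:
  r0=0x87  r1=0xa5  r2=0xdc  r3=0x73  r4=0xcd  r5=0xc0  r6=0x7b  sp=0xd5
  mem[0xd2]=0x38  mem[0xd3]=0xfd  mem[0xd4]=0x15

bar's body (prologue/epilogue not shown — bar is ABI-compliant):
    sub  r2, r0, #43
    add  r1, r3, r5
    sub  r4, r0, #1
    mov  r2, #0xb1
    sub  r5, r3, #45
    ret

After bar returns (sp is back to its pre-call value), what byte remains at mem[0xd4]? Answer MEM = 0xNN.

prologue: push r5 -> mem[0xd4]=0xc0, sp=0xd4
body[0] sub  r2, r0, #43 -> r2=0x5c
body[1] add  r1, r3, r5 -> r1=0x33
body[2] sub  r4, r0, #1 -> r4=0x86
body[3] mov  r2, #0xb1 -> r2=0xb1
body[4] sub  r5, r3, #45 -> r5=0x46
epilogue: pop r5=0xc0, sp=0xd5
prologue pushed ['r5'] at ['0xd4']

MEM = 0xc0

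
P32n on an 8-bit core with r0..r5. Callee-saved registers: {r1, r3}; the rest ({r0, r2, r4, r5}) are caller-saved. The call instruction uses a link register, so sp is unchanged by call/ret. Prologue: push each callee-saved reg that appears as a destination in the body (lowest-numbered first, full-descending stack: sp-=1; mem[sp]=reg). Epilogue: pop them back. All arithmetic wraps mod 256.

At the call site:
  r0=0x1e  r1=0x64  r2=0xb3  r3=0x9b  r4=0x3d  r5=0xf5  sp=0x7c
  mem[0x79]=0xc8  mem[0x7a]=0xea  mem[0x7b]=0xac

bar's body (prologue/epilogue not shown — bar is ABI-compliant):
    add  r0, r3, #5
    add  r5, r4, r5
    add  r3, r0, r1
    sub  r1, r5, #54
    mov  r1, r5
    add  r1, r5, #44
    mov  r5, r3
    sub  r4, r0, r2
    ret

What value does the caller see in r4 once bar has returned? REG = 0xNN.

REG = 0xed

prologue: push r1 → mem[0x7b]=0x64, sp=0x7b
prologue: push r3 → mem[0x7a]=0x9b, sp=0x7a
body[0] add  r0, r3, #5 → r0=0xa0
body[1] add  r5, r4, r5 → r5=0x32
body[2] add  r3, r0, r1 → r3=0x04
body[3] sub  r1, r5, #54 → r1=0xfc
body[4] mov  r1, r5 → r1=0x32
body[5] add  r1, r5, #44 → r1=0x5e
body[6] mov  r5, r3 → r5=0x04
body[7] sub  r4, r0, r2 → r4=0xed
epilogue: pop r3=0x9b, sp=0x7b
epilogue: pop r1=0x64, sp=0x7c
r4 is caller-saved → body value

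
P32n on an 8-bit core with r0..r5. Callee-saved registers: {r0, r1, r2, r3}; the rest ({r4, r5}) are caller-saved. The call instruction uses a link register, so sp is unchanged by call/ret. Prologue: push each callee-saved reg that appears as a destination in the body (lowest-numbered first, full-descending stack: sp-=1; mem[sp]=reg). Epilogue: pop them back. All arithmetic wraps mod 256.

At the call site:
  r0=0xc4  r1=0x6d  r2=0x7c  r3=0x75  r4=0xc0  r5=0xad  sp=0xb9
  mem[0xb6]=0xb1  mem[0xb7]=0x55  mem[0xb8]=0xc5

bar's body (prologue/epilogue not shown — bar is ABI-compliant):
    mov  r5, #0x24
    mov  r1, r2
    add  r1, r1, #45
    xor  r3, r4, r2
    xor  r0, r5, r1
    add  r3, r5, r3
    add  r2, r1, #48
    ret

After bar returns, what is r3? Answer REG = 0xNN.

prologue: push r0 → mem[0xb8]=0xc4, sp=0xb8
prologue: push r1 → mem[0xb7]=0x6d, sp=0xb7
prologue: push r2 → mem[0xb6]=0x7c, sp=0xb6
prologue: push r3 → mem[0xb5]=0x75, sp=0xb5
body[0] mov  r5, #0x24 → r5=0x24
body[1] mov  r1, r2 → r1=0x7c
body[2] add  r1, r1, #45 → r1=0xa9
body[3] xor  r3, r4, r2 → r3=0xbc
body[4] xor  r0, r5, r1 → r0=0x8d
body[5] add  r3, r5, r3 → r3=0xe0
body[6] add  r2, r1, #48 → r2=0xd9
epilogue: pop r3=0x75, sp=0xb6
epilogue: pop r2=0x7c, sp=0xb7
epilogue: pop r1=0x6d, sp=0xb8
epilogue: pop r0=0xc4, sp=0xb9
r3 is callee-saved → restored

REG = 0x75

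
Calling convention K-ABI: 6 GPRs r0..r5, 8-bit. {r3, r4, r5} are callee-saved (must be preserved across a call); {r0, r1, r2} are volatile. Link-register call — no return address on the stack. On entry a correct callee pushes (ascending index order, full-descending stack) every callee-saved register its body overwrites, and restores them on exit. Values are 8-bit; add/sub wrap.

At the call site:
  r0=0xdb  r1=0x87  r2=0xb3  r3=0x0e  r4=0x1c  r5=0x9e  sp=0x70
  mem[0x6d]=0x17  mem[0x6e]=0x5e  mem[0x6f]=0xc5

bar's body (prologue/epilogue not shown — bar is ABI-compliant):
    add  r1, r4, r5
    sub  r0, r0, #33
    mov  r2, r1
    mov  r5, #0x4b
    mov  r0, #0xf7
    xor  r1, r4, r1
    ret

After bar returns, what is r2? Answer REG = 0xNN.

REG = 0xba

prologue: push r5 → mem[0x6f]=0x9e, sp=0x6f
body[0] add  r1, r4, r5 → r1=0xba
body[1] sub  r0, r0, #33 → r0=0xba
body[2] mov  r2, r1 → r2=0xba
body[3] mov  r5, #0x4b → r5=0x4b
body[4] mov  r0, #0xf7 → r0=0xf7
body[5] xor  r1, r4, r1 → r1=0xa6
epilogue: pop r5=0x9e, sp=0x70
r2 is caller-saved → body value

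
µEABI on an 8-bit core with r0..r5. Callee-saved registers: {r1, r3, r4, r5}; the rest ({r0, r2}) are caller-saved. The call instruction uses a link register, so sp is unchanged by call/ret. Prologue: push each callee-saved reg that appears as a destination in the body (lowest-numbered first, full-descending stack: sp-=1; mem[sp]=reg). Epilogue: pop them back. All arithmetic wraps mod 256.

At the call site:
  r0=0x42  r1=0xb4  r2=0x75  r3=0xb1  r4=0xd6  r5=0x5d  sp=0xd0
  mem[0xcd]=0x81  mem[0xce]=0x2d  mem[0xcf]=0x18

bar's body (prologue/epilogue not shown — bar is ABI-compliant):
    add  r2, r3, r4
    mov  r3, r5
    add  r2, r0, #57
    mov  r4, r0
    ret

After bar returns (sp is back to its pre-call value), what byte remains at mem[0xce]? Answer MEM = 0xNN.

MEM = 0xd6

prologue: push r3 -> mem[0xcf]=0xb1, sp=0xcf
prologue: push r4 -> mem[0xce]=0xd6, sp=0xce
body[0] add  r2, r3, r4 -> r2=0x87
body[1] mov  r3, r5 -> r3=0x5d
body[2] add  r2, r0, #57 -> r2=0x7b
body[3] mov  r4, r0 -> r4=0x42
epilogue: pop r4=0xd6, sp=0xcf
epilogue: pop r3=0xb1, sp=0xd0
prologue pushed ['r3', 'r4'] at ['0xcf', '0xce']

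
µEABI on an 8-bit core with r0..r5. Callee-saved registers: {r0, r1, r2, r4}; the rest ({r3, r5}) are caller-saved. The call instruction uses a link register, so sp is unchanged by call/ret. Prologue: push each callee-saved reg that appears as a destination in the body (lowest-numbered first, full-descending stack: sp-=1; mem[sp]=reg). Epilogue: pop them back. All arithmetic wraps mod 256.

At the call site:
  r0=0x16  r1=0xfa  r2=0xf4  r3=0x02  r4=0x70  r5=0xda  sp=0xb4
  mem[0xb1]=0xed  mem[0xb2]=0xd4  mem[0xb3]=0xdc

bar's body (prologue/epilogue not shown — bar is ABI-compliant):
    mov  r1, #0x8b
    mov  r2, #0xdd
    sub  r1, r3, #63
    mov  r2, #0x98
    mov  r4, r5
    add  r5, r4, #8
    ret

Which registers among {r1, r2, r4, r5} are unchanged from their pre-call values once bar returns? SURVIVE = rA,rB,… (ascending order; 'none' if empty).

SURVIVE = r1,r2,r4

prologue: push r1 -> mem[0xb3]=0xfa, sp=0xb3
prologue: push r2 -> mem[0xb2]=0xf4, sp=0xb2
prologue: push r4 -> mem[0xb1]=0x70, sp=0xb1
body[0] mov  r1, #0x8b -> r1=0x8b
body[1] mov  r2, #0xdd -> r2=0xdd
body[2] sub  r1, r3, #63 -> r1=0xc3
body[3] mov  r2, #0x98 -> r2=0x98
body[4] mov  r4, r5 -> r4=0xda
body[5] add  r5, r4, #8 -> r5=0xe2
epilogue: pop r4=0x70, sp=0xb2
epilogue: pop r2=0xf4, sp=0xb3
epilogue: pop r1=0xfa, sp=0xb4
r1: callee-saved, written=True
r2: callee-saved, written=True
r4: callee-saved, written=True
r5: caller-saved, written=True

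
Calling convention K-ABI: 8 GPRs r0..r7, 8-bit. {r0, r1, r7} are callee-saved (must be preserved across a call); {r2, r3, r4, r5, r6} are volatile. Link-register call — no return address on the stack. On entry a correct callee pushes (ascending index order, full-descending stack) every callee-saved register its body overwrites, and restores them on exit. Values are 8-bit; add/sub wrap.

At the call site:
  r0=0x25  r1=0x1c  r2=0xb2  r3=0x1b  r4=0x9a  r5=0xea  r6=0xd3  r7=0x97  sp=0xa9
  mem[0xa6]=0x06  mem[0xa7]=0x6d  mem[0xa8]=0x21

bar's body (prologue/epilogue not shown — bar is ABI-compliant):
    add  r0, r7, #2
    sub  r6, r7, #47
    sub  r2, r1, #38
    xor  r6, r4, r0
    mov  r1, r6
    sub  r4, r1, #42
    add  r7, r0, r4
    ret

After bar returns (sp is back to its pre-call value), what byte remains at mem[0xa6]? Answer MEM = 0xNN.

MEM = 0x97

prologue: push r0 → mem[0xa8]=0x25, sp=0xa8
prologue: push r1 → mem[0xa7]=0x1c, sp=0xa7
prologue: push r7 → mem[0xa6]=0x97, sp=0xa6
body[0] add  r0, r7, #2 → r0=0x99
body[1] sub  r6, r7, #47 → r6=0x68
body[2] sub  r2, r1, #38 → r2=0xf6
body[3] xor  r6, r4, r0 → r6=0x03
body[4] mov  r1, r6 → r1=0x03
body[5] sub  r4, r1, #42 → r4=0xd9
body[6] add  r7, r0, r4 → r7=0x72
epilogue: pop r7=0x97, sp=0xa7
epilogue: pop r1=0x1c, sp=0xa8
epilogue: pop r0=0x25, sp=0xa9
prologue pushed ['r0', 'r1', 'r7'] at ['0xa8', '0xa7', '0xa6']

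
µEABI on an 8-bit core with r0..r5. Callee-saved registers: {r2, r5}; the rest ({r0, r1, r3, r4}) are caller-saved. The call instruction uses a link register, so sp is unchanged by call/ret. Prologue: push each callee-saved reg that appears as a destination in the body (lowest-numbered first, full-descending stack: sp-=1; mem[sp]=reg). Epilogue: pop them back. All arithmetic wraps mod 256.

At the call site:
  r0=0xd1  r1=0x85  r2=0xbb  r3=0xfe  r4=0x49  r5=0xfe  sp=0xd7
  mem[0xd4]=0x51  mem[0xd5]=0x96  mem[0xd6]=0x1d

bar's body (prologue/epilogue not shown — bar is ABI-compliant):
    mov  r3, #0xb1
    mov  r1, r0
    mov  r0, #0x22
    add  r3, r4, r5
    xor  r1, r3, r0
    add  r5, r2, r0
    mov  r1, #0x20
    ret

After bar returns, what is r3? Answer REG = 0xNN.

prologue: push r5 → mem[0xd6]=0xfe, sp=0xd6
body[0] mov  r3, #0xb1 → r3=0xb1
body[1] mov  r1, r0 → r1=0xd1
body[2] mov  r0, #0x22 → r0=0x22
body[3] add  r3, r4, r5 → r3=0x47
body[4] xor  r1, r3, r0 → r1=0x65
body[5] add  r5, r2, r0 → r5=0xdd
body[6] mov  r1, #0x20 → r1=0x20
epilogue: pop r5=0xfe, sp=0xd7
r3 is caller-saved → body value

REG = 0x47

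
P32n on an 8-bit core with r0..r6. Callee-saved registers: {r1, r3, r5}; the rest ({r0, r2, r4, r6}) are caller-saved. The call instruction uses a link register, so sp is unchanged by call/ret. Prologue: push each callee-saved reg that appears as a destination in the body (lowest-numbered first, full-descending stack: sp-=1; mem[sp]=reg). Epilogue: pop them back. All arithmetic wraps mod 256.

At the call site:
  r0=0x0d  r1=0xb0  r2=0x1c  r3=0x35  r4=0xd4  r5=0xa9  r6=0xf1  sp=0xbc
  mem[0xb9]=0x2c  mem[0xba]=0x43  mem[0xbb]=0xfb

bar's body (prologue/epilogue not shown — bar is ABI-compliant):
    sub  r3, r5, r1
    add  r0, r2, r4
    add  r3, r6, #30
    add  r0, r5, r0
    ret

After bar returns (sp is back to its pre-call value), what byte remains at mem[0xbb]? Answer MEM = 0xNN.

prologue: push r3 -> mem[0xbb]=0x35, sp=0xbb
body[0] sub  r3, r5, r1 -> r3=0xf9
body[1] add  r0, r2, r4 -> r0=0xf0
body[2] add  r3, r6, #30 -> r3=0x0f
body[3] add  r0, r5, r0 -> r0=0x99
epilogue: pop r3=0x35, sp=0xbc
prologue pushed ['r3'] at ['0xbb']

MEM = 0x35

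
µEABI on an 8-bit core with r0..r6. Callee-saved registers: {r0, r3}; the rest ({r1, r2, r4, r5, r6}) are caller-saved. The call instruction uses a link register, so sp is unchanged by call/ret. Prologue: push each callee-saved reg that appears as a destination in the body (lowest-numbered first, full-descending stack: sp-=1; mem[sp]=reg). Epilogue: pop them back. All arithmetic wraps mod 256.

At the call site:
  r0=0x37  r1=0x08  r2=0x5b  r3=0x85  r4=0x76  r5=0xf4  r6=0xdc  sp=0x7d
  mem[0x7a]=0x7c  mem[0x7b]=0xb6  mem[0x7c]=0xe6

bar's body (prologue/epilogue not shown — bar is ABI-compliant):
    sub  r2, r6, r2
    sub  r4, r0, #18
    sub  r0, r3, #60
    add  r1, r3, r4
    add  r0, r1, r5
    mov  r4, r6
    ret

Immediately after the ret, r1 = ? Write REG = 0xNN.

prologue: push r0 -> mem[0x7c]=0x37, sp=0x7c
body[0] sub  r2, r6, r2 -> r2=0x81
body[1] sub  r4, r0, #18 -> r4=0x25
body[2] sub  r0, r3, #60 -> r0=0x49
body[3] add  r1, r3, r4 -> r1=0xaa
body[4] add  r0, r1, r5 -> r0=0x9e
body[5] mov  r4, r6 -> r4=0xdc
epilogue: pop r0=0x37, sp=0x7d
r1 is caller-saved -> body value

REG = 0xaa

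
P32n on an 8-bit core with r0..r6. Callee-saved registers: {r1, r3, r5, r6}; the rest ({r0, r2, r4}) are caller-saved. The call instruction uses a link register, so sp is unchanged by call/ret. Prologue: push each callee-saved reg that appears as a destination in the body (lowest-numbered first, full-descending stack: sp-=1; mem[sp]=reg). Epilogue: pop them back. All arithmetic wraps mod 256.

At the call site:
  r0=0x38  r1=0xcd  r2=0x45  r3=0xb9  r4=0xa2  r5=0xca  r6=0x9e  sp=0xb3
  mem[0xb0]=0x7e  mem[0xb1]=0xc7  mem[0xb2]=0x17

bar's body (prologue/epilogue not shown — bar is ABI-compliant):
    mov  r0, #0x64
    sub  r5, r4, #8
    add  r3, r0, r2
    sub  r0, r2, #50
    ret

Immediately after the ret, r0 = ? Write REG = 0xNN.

prologue: push r3 -> mem[0xb2]=0xb9, sp=0xb2
prologue: push r5 -> mem[0xb1]=0xca, sp=0xb1
body[0] mov  r0, #0x64 -> r0=0x64
body[1] sub  r5, r4, #8 -> r5=0x9a
body[2] add  r3, r0, r2 -> r3=0xa9
body[3] sub  r0, r2, #50 -> r0=0x13
epilogue: pop r5=0xca, sp=0xb2
epilogue: pop r3=0xb9, sp=0xb3
r0 is caller-saved -> body value

REG = 0x13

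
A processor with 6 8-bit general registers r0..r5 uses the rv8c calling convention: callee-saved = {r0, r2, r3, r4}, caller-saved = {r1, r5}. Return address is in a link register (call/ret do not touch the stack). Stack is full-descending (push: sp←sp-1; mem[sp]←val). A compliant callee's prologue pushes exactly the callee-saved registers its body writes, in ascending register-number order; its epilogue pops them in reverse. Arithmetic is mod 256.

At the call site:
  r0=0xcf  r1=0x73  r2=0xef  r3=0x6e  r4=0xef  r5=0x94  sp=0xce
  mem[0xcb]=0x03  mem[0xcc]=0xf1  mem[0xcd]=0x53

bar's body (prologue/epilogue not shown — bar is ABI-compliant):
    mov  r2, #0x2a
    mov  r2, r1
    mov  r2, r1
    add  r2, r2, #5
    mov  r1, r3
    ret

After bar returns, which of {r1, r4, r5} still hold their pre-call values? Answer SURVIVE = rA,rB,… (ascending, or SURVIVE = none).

SURVIVE = r4,r5

prologue: push r2 -> mem[0xcd]=0xef, sp=0xcd
body[0] mov  r2, #0x2a -> r2=0x2a
body[1] mov  r2, r1 -> r2=0x73
body[2] mov  r2, r1 -> r2=0x73
body[3] add  r2, r2, #5 -> r2=0x78
body[4] mov  r1, r3 -> r1=0x6e
epilogue: pop r2=0xef, sp=0xce
r1: caller-saved, written=True
r4: callee-saved, written=False
r5: caller-saved, written=False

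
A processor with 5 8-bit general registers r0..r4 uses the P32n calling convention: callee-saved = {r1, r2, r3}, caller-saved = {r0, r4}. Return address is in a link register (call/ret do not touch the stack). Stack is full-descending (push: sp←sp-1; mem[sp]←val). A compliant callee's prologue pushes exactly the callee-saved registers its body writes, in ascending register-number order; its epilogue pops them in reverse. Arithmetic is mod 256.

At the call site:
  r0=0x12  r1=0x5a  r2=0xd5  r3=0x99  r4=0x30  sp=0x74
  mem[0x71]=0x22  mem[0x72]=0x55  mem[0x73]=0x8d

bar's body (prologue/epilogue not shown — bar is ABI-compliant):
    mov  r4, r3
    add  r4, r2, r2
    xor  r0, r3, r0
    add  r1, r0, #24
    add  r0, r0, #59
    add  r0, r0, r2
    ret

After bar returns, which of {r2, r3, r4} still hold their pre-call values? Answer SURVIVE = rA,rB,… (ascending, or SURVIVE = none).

SURVIVE = r2,r3

prologue: push r1 → mem[0x73]=0x5a, sp=0x73
body[0] mov  r4, r3 → r4=0x99
body[1] add  r4, r2, r2 → r4=0xaa
body[2] xor  r0, r3, r0 → r0=0x8b
body[3] add  r1, r0, #24 → r1=0xa3
body[4] add  r0, r0, #59 → r0=0xc6
body[5] add  r0, r0, r2 → r0=0x9b
epilogue: pop r1=0x5a, sp=0x74
r2: callee-saved, written=False
r3: callee-saved, written=False
r4: caller-saved, written=True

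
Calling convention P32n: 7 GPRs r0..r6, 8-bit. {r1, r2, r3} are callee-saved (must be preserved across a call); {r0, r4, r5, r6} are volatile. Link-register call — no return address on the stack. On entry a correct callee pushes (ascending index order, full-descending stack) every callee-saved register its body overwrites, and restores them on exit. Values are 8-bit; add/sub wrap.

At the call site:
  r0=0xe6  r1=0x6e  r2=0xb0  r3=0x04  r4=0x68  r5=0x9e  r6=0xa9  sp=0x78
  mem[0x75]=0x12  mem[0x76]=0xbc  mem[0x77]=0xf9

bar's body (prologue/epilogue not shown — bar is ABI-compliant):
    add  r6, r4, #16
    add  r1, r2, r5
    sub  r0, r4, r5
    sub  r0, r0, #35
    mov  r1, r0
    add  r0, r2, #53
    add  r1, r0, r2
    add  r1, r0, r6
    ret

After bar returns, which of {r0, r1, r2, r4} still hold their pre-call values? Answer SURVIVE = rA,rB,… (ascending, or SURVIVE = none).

SURVIVE = r1,r2,r4

prologue: push r1 -> mem[0x77]=0x6e, sp=0x77
body[0] add  r6, r4, #16 -> r6=0x78
body[1] add  r1, r2, r5 -> r1=0x4e
body[2] sub  r0, r4, r5 -> r0=0xca
body[3] sub  r0, r0, #35 -> r0=0xa7
body[4] mov  r1, r0 -> r1=0xa7
body[5] add  r0, r2, #53 -> r0=0xe5
body[6] add  r1, r0, r2 -> r1=0x95
body[7] add  r1, r0, r6 -> r1=0x5d
epilogue: pop r1=0x6e, sp=0x78
r0: caller-saved, written=True
r1: callee-saved, written=True
r2: callee-saved, written=False
r4: caller-saved, written=False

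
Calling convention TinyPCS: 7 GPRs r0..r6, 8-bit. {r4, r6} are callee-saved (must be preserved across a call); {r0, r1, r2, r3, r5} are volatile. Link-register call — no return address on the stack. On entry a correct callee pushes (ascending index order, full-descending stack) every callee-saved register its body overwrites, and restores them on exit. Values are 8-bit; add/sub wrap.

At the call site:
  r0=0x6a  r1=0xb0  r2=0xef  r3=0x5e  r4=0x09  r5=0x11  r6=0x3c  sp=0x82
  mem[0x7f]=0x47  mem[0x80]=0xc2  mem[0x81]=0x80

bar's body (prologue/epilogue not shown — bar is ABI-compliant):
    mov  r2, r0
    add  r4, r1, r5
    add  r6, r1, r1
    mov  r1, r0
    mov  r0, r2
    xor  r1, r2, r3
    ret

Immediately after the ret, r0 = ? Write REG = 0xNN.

prologue: push r4 -> mem[0x81]=0x09, sp=0x81
prologue: push r6 -> mem[0x80]=0x3c, sp=0x80
body[0] mov  r2, r0 -> r2=0x6a
body[1] add  r4, r1, r5 -> r4=0xc1
body[2] add  r6, r1, r1 -> r6=0x60
body[3] mov  r1, r0 -> r1=0x6a
body[4] mov  r0, r2 -> r0=0x6a
body[5] xor  r1, r2, r3 -> r1=0x34
epilogue: pop r6=0x3c, sp=0x81
epilogue: pop r4=0x09, sp=0x82
r0 is caller-saved -> body value

REG = 0x6a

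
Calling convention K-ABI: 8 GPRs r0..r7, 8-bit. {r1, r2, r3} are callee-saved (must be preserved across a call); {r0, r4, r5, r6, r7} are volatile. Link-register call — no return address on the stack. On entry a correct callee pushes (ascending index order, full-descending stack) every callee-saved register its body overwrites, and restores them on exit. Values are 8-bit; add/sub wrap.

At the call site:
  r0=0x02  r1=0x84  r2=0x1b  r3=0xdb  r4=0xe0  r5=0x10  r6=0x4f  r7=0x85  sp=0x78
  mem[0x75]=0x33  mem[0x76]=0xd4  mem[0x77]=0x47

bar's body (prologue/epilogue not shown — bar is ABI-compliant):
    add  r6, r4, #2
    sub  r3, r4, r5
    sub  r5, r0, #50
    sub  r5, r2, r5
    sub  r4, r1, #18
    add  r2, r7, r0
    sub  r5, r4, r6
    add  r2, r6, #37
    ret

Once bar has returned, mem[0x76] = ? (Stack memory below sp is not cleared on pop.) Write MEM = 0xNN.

prologue: push r2 → mem[0x77]=0x1b, sp=0x77
prologue: push r3 → mem[0x76]=0xdb, sp=0x76
body[0] add  r6, r4, #2 → r6=0xe2
body[1] sub  r3, r4, r5 → r3=0xd0
body[2] sub  r5, r0, #50 → r5=0xd0
body[3] sub  r5, r2, r5 → r5=0x4b
body[4] sub  r4, r1, #18 → r4=0x72
body[5] add  r2, r7, r0 → r2=0x87
body[6] sub  r5, r4, r6 → r5=0x90
body[7] add  r2, r6, #37 → r2=0x07
epilogue: pop r3=0xdb, sp=0x77
epilogue: pop r2=0x1b, sp=0x78
prologue pushed ['r2', 'r3'] at ['0x77', '0x76']

MEM = 0xdb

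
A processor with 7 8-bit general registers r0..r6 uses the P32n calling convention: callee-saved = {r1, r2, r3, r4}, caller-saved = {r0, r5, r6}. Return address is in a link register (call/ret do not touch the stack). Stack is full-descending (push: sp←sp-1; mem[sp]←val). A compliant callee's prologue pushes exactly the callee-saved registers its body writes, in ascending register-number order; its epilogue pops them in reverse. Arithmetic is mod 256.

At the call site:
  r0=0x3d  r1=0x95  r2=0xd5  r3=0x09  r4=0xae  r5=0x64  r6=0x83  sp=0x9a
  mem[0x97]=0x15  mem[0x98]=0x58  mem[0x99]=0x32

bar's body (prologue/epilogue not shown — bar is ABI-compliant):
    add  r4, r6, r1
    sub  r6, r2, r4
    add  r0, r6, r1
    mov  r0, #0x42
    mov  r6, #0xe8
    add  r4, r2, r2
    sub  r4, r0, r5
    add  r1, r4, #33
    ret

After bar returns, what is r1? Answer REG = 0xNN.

prologue: push r1 -> mem[0x99]=0x95, sp=0x99
prologue: push r4 -> mem[0x98]=0xae, sp=0x98
body[0] add  r4, r6, r1 -> r4=0x18
body[1] sub  r6, r2, r4 -> r6=0xbd
body[2] add  r0, r6, r1 -> r0=0x52
body[3] mov  r0, #0x42 -> r0=0x42
body[4] mov  r6, #0xe8 -> r6=0xe8
body[5] add  r4, r2, r2 -> r4=0xaa
body[6] sub  r4, r0, r5 -> r4=0xde
body[7] add  r1, r4, #33 -> r1=0xff
epilogue: pop r4=0xae, sp=0x99
epilogue: pop r1=0x95, sp=0x9a
r1 is callee-saved -> restored

REG = 0x95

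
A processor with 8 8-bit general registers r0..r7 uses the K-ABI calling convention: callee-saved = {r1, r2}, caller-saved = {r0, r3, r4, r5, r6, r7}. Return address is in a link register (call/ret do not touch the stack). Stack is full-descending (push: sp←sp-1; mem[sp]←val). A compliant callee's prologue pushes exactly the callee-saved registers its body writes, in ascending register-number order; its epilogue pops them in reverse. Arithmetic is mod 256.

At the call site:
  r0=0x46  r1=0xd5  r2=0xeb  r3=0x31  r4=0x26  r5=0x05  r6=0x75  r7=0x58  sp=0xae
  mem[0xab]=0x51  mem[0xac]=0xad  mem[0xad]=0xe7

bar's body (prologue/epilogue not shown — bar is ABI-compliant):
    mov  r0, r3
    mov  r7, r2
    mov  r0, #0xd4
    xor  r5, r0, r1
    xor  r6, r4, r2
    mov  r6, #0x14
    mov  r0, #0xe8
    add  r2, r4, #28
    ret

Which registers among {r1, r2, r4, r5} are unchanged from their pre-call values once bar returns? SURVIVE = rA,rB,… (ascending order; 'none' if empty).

prologue: push r2 -> mem[0xad]=0xeb, sp=0xad
body[0] mov  r0, r3 -> r0=0x31
body[1] mov  r7, r2 -> r7=0xeb
body[2] mov  r0, #0xd4 -> r0=0xd4
body[3] xor  r5, r0, r1 -> r5=0x01
body[4] xor  r6, r4, r2 -> r6=0xcd
body[5] mov  r6, #0x14 -> r6=0x14
body[6] mov  r0, #0xe8 -> r0=0xe8
body[7] add  r2, r4, #28 -> r2=0x42
epilogue: pop r2=0xeb, sp=0xae
r1: callee-saved, written=False
r2: callee-saved, written=True
r4: caller-saved, written=False
r5: caller-saved, written=True

SURVIVE = r1,r2,r4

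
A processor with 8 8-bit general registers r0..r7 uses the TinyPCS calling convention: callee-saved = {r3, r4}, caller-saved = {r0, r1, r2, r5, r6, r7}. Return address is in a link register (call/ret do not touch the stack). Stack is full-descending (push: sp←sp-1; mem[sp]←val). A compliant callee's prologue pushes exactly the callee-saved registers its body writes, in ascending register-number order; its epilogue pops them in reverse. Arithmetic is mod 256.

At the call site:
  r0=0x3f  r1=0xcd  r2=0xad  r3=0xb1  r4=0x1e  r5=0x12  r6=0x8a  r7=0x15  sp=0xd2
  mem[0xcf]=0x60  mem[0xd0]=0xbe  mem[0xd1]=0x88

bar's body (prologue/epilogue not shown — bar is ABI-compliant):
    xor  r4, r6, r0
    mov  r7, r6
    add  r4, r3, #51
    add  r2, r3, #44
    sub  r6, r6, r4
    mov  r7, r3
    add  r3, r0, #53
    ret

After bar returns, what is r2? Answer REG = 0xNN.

prologue: push r3 → mem[0xd1]=0xb1, sp=0xd1
prologue: push r4 → mem[0xd0]=0x1e, sp=0xd0
body[0] xor  r4, r6, r0 → r4=0xb5
body[1] mov  r7, r6 → r7=0x8a
body[2] add  r4, r3, #51 → r4=0xe4
body[3] add  r2, r3, #44 → r2=0xdd
body[4] sub  r6, r6, r4 → r6=0xa6
body[5] mov  r7, r3 → r7=0xb1
body[6] add  r3, r0, #53 → r3=0x74
epilogue: pop r4=0x1e, sp=0xd1
epilogue: pop r3=0xb1, sp=0xd2
r2 is caller-saved → body value

REG = 0xdd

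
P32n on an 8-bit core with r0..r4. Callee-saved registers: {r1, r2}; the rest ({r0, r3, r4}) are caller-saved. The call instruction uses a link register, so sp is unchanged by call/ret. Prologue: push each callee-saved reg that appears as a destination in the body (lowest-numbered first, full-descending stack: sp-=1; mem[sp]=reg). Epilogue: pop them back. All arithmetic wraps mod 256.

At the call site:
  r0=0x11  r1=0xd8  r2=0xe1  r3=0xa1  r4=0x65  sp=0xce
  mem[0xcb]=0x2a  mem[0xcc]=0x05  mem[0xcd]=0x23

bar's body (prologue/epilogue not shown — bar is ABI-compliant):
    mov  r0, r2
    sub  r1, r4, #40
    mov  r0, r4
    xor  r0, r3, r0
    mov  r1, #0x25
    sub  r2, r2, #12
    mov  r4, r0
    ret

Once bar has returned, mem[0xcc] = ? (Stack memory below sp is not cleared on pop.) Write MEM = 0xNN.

prologue: push r1 -> mem[0xcd]=0xd8, sp=0xcd
prologue: push r2 -> mem[0xcc]=0xe1, sp=0xcc
body[0] mov  r0, r2 -> r0=0xe1
body[1] sub  r1, r4, #40 -> r1=0x3d
body[2] mov  r0, r4 -> r0=0x65
body[3] xor  r0, r3, r0 -> r0=0xc4
body[4] mov  r1, #0x25 -> r1=0x25
body[5] sub  r2, r2, #12 -> r2=0xd5
body[6] mov  r4, r0 -> r4=0xc4
epilogue: pop r2=0xe1, sp=0xcd
epilogue: pop r1=0xd8, sp=0xce
prologue pushed ['r1', 'r2'] at ['0xcd', '0xcc']

MEM = 0xe1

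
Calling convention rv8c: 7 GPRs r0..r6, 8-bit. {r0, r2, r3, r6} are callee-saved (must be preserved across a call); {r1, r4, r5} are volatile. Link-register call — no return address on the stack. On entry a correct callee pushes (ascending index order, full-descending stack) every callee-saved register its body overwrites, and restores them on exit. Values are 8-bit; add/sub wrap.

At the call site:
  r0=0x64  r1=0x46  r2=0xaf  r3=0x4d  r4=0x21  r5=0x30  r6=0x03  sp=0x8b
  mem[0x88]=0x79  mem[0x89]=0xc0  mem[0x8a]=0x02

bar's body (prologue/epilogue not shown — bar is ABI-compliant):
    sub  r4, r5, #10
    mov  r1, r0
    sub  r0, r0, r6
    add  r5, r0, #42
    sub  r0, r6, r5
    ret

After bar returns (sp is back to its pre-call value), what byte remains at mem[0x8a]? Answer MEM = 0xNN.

prologue: push r0 → mem[0x8a]=0x64, sp=0x8a
body[0] sub  r4, r5, #10 → r4=0x26
body[1] mov  r1, r0 → r1=0x64
body[2] sub  r0, r0, r6 → r0=0x61
body[3] add  r5, r0, #42 → r5=0x8b
body[4] sub  r0, r6, r5 → r0=0x78
epilogue: pop r0=0x64, sp=0x8b
prologue pushed ['r0'] at ['0x8a']

MEM = 0x64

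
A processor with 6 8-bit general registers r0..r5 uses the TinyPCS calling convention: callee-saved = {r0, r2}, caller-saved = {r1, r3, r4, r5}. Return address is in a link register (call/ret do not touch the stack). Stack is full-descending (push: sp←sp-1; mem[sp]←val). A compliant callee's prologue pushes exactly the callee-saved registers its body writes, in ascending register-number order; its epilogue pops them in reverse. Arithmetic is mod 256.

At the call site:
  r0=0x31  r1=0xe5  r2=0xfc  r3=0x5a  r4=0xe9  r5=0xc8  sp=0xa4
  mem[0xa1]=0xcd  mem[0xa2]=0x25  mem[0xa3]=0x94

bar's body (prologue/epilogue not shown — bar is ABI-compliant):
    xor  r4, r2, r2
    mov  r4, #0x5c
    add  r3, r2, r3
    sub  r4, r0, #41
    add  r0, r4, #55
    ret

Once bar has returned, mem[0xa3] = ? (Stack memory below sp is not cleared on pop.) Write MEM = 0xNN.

prologue: push r0 -> mem[0xa3]=0x31, sp=0xa3
body[0] xor  r4, r2, r2 -> r4=0x00
body[1] mov  r4, #0x5c -> r4=0x5c
body[2] add  r3, r2, r3 -> r3=0x56
body[3] sub  r4, r0, #41 -> r4=0x08
body[4] add  r0, r4, #55 -> r0=0x3f
epilogue: pop r0=0x31, sp=0xa4
prologue pushed ['r0'] at ['0xa3']

MEM = 0x31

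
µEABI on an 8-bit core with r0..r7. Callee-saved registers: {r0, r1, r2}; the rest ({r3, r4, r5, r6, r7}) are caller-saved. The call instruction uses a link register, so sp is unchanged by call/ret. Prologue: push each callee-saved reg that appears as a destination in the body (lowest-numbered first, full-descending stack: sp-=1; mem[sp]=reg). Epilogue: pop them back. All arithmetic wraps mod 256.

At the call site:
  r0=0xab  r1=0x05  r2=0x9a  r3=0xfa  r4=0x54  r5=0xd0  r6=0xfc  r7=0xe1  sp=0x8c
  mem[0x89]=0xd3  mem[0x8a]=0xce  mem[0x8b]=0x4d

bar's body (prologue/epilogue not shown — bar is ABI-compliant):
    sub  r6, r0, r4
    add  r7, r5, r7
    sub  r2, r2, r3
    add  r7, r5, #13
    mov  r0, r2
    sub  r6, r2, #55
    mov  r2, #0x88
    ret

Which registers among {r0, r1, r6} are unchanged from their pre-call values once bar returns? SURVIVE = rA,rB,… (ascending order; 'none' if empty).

SURVIVE = r0,r1

prologue: push r0 → mem[0x8b]=0xab, sp=0x8b
prologue: push r2 → mem[0x8a]=0x9a, sp=0x8a
body[0] sub  r6, r0, r4 → r6=0x57
body[1] add  r7, r5, r7 → r7=0xb1
body[2] sub  r2, r2, r3 → r2=0xa0
body[3] add  r7, r5, #13 → r7=0xdd
body[4] mov  r0, r2 → r0=0xa0
body[5] sub  r6, r2, #55 → r6=0x69
body[6] mov  r2, #0x88 → r2=0x88
epilogue: pop r2=0x9a, sp=0x8b
epilogue: pop r0=0xab, sp=0x8c
r0: callee-saved, written=True
r1: callee-saved, written=False
r6: caller-saved, written=True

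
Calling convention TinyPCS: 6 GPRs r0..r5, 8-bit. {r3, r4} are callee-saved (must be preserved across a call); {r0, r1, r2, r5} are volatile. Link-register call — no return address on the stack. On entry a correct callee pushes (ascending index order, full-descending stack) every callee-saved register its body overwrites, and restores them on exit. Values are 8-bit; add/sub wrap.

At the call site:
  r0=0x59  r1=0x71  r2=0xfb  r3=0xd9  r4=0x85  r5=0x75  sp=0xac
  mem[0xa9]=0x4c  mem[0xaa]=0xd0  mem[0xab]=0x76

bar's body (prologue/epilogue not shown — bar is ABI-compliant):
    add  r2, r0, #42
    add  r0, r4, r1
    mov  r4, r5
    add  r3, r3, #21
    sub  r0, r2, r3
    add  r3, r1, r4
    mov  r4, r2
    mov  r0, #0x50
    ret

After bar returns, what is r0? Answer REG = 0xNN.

REG = 0x50

prologue: push r3 -> mem[0xab]=0xd9, sp=0xab
prologue: push r4 -> mem[0xaa]=0x85, sp=0xaa
body[0] add  r2, r0, #42 -> r2=0x83
body[1] add  r0, r4, r1 -> r0=0xf6
body[2] mov  r4, r5 -> r4=0x75
body[3] add  r3, r3, #21 -> r3=0xee
body[4] sub  r0, r2, r3 -> r0=0x95
body[5] add  r3, r1, r4 -> r3=0xe6
body[6] mov  r4, r2 -> r4=0x83
body[7] mov  r0, #0x50 -> r0=0x50
epilogue: pop r4=0x85, sp=0xab
epilogue: pop r3=0xd9, sp=0xac
r0 is caller-saved -> body value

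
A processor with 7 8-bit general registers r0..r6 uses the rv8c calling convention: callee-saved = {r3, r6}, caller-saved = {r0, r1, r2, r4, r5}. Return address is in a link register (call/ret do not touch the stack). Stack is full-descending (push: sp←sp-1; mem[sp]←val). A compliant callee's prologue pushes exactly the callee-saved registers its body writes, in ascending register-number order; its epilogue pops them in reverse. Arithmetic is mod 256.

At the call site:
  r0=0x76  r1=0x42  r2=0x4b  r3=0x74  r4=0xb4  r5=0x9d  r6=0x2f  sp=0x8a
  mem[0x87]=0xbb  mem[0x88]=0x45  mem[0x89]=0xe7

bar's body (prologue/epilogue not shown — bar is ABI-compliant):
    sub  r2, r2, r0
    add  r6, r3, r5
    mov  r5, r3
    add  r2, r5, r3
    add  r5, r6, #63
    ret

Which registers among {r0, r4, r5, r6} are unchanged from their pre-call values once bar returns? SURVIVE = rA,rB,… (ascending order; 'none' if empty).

prologue: push r6 -> mem[0x89]=0x2f, sp=0x89
body[0] sub  r2, r2, r0 -> r2=0xd5
body[1] add  r6, r3, r5 -> r6=0x11
body[2] mov  r5, r3 -> r5=0x74
body[3] add  r2, r5, r3 -> r2=0xe8
body[4] add  r5, r6, #63 -> r5=0x50
epilogue: pop r6=0x2f, sp=0x8a
r0: caller-saved, written=False
r4: caller-saved, written=False
r5: caller-saved, written=True
r6: callee-saved, written=True

SURVIVE = r0,r4,r6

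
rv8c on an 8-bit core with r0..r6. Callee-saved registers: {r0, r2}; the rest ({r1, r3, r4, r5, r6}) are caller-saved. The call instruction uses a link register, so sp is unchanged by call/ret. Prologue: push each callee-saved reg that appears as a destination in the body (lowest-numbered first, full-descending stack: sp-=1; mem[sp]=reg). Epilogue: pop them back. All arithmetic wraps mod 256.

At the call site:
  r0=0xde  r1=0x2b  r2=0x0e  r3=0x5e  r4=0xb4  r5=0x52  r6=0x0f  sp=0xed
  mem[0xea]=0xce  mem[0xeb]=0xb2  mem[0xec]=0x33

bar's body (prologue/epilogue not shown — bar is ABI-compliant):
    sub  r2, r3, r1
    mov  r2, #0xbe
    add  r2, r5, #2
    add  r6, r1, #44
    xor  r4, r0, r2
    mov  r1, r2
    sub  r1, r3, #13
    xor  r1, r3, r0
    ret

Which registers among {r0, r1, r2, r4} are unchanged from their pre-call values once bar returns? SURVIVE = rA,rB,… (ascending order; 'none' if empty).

SURVIVE = r0,r2

prologue: push r2 -> mem[0xec]=0x0e, sp=0xec
body[0] sub  r2, r3, r1 -> r2=0x33
body[1] mov  r2, #0xbe -> r2=0xbe
body[2] add  r2, r5, #2 -> r2=0x54
body[3] add  r6, r1, #44 -> r6=0x57
body[4] xor  r4, r0, r2 -> r4=0x8a
body[5] mov  r1, r2 -> r1=0x54
body[6] sub  r1, r3, #13 -> r1=0x51
body[7] xor  r1, r3, r0 -> r1=0x80
epilogue: pop r2=0x0e, sp=0xed
r0: callee-saved, written=False
r1: caller-saved, written=True
r2: callee-saved, written=True
r4: caller-saved, written=True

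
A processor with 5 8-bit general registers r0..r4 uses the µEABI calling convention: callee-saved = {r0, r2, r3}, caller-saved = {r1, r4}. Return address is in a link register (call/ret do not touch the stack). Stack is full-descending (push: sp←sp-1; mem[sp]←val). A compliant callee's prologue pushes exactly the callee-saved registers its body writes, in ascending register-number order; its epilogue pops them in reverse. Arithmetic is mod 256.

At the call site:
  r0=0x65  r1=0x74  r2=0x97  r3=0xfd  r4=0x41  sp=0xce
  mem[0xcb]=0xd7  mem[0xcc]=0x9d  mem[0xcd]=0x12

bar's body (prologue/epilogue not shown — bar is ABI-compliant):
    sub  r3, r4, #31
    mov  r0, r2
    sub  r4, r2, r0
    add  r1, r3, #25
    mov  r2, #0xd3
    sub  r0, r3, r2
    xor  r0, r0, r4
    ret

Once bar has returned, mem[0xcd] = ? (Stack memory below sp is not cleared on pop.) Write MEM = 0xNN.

MEM = 0x65

prologue: push r0 → mem[0xcd]=0x65, sp=0xcd
prologue: push r2 → mem[0xcc]=0x97, sp=0xcc
prologue: push r3 → mem[0xcb]=0xfd, sp=0xcb
body[0] sub  r3, r4, #31 → r3=0x22
body[1] mov  r0, r2 → r0=0x97
body[2] sub  r4, r2, r0 → r4=0x00
body[3] add  r1, r3, #25 → r1=0x3b
body[4] mov  r2, #0xd3 → r2=0xd3
body[5] sub  r0, r3, r2 → r0=0x4f
body[6] xor  r0, r0, r4 → r0=0x4f
epilogue: pop r3=0xfd, sp=0xcc
epilogue: pop r2=0x97, sp=0xcd
epilogue: pop r0=0x65, sp=0xce
prologue pushed ['r0', 'r2', 'r3'] at ['0xcd', '0xcc', '0xcb']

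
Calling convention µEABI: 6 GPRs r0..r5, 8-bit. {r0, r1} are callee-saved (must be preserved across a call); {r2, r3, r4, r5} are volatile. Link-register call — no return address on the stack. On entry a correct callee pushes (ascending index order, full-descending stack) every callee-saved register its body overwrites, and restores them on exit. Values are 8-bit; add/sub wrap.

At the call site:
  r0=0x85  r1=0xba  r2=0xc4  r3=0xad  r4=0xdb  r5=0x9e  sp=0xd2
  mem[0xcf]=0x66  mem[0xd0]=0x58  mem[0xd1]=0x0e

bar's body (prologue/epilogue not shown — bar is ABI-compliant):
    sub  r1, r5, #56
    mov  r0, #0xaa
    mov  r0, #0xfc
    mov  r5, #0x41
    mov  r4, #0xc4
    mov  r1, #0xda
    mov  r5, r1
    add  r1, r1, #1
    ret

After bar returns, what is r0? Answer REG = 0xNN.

prologue: push r0 -> mem[0xd1]=0x85, sp=0xd1
prologue: push r1 -> mem[0xd0]=0xba, sp=0xd0
body[0] sub  r1, r5, #56 -> r1=0x66
body[1] mov  r0, #0xaa -> r0=0xaa
body[2] mov  r0, #0xfc -> r0=0xfc
body[3] mov  r5, #0x41 -> r5=0x41
body[4] mov  r4, #0xc4 -> r4=0xc4
body[5] mov  r1, #0xda -> r1=0xda
body[6] mov  r5, r1 -> r5=0xda
body[7] add  r1, r1, #1 -> r1=0xdb
epilogue: pop r1=0xba, sp=0xd1
epilogue: pop r0=0x85, sp=0xd2
r0 is callee-saved -> restored

REG = 0x85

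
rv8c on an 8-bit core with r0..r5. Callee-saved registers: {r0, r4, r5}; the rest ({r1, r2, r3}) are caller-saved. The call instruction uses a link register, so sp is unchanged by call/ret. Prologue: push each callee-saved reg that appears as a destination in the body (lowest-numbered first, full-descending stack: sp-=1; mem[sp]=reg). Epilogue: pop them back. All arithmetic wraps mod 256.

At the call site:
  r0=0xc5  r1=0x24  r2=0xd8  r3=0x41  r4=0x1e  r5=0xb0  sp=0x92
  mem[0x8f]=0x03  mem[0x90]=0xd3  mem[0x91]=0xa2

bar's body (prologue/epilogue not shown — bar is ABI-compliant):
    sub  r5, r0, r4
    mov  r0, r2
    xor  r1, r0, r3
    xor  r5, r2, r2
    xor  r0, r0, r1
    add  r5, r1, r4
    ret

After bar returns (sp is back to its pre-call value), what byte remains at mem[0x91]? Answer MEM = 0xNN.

prologue: push r0 → mem[0x91]=0xc5, sp=0x91
prologue: push r5 → mem[0x90]=0xb0, sp=0x90
body[0] sub  r5, r0, r4 → r5=0xa7
body[1] mov  r0, r2 → r0=0xd8
body[2] xor  r1, r0, r3 → r1=0x99
body[3] xor  r5, r2, r2 → r5=0x00
body[4] xor  r0, r0, r1 → r0=0x41
body[5] add  r5, r1, r4 → r5=0xb7
epilogue: pop r5=0xb0, sp=0x91
epilogue: pop r0=0xc5, sp=0x92
prologue pushed ['r0', 'r5'] at ['0x91', '0x90']

MEM = 0xc5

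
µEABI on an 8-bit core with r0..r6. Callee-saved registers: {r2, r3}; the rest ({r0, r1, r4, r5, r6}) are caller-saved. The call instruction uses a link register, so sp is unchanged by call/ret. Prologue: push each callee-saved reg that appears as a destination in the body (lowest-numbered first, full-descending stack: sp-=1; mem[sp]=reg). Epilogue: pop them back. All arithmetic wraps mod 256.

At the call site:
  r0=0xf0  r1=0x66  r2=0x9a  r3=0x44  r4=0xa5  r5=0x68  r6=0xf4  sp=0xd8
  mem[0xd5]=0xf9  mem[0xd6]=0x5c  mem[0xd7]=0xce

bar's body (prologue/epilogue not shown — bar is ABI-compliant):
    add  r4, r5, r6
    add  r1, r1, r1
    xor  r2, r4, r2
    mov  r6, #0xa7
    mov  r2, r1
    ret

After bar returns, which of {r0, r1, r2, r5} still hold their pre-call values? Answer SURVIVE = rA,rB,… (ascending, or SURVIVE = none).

prologue: push r2 -> mem[0xd7]=0x9a, sp=0xd7
body[0] add  r4, r5, r6 -> r4=0x5c
body[1] add  r1, r1, r1 -> r1=0xcc
body[2] xor  r2, r4, r2 -> r2=0xc6
body[3] mov  r6, #0xa7 -> r6=0xa7
body[4] mov  r2, r1 -> r2=0xcc
epilogue: pop r2=0x9a, sp=0xd8
r0: caller-saved, written=False
r1: caller-saved, written=True
r2: callee-saved, written=True
r5: caller-saved, written=False

SURVIVE = r0,r2,r5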